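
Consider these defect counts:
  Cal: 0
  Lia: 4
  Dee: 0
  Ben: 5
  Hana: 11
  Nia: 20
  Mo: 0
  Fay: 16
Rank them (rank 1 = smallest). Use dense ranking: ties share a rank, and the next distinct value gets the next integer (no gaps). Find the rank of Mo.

1

Sorted (ascending): 0, 0, 0, 4, 5, 11, 16, 20
The 3 values of 0 share dense rank 1.
Remaining distinct values take the next consecutive integers.
Mo has value 0 → rank 1.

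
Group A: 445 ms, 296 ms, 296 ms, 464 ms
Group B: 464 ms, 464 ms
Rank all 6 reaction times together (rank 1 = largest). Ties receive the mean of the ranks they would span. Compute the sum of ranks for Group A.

Sorted (descending): 464, 464, 464, 445, 296, 296
The 3 values of 464 occupy positions 1–3 → average rank 2.
The 2 values of 296 occupy positions 5–6 → average rank (5+6)/2 = 5.5.
Group A values → pooled ranks: 445→4, 296→5.5, 296→5.5, 464→2
Rank sum = 4 + 5.5 + 5.5 + 2 = 17

17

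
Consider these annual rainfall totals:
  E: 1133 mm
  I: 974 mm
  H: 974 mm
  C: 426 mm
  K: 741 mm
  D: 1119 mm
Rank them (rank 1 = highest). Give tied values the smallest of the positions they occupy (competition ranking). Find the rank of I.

Sorted (descending): 1133, 1119, 974, 974, 741, 426
The 2 values of 974 occupy positions 3–4 → each gets rank 3.
I has value 974 mm → rank 3.

3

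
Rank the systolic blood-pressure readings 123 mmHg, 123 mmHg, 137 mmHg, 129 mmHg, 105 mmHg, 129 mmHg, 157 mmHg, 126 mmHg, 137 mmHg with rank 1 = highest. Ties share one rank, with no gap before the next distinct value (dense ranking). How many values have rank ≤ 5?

8

Sorted (descending): 157, 137, 137, 129, 129, 126, 123, 123, 105
The 2 values of 137 share dense rank 2.
The 2 values of 129 share dense rank 3.
The 2 values of 123 share dense rank 5.
Remaining distinct values take the next consecutive integers.
Ranks ≤ 5: {1, 2, 2, 3, 3, 4, 5, 5} → 8 values.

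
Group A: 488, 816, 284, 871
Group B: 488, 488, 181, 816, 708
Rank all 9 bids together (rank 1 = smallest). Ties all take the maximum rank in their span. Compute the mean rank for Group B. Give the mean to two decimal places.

5.00

Sorted (ascending): 181, 284, 488, 488, 488, 708, 816, 816, 871
The 3 values of 488 occupy positions 3–5 → each gets rank 5.
The 2 values of 816 occupy positions 7–8 → each gets rank 8.
Group B values → pooled ranks: 488→5, 488→5, 181→1, 816→8, 708→6
Mean rank = (5 + 5 + 1 + 8 + 6) / 5 = 5.00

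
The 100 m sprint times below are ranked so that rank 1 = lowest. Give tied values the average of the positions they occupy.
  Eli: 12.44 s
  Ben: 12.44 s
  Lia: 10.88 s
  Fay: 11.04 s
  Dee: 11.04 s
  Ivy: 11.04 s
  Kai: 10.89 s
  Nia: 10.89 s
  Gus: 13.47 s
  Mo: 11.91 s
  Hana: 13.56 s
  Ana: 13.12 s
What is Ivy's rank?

5

Sorted (ascending): 10.88, 10.89, 10.89, 11.04, 11.04, 11.04, 11.91, 12.44, 12.44, 13.12, 13.47, 13.56
The 2 values of 10.89 occupy positions 2–3 → average rank (2+3)/2 = 2.5.
The 3 values of 11.04 occupy positions 4–6 → average rank 5.
The 2 values of 12.44 occupy positions 8–9 → average rank (8+9)/2 = 8.5.
Ivy has value 11.04 s → rank 5.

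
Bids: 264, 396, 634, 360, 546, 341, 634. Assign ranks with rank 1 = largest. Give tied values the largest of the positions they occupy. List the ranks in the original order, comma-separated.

7, 4, 2, 5, 3, 6, 2

Sorted (descending): 634, 634, 546, 396, 360, 341, 264
The 2 values of 634 occupy positions 1–2 → each gets rank 2.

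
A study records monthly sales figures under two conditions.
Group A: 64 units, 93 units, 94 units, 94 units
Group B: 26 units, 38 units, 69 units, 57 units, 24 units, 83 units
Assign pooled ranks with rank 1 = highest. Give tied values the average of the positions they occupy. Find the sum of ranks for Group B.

43

Sorted (descending): 94, 94, 93, 83, 69, 64, 57, 38, 26, 24
The 2 values of 94 occupy positions 1–2 → average rank (1+2)/2 = 1.5.
Group B values → pooled ranks: 26→9, 38→8, 69→5, 57→7, 24→10, 83→4
Rank sum = 9 + 8 + 5 + 7 + 10 + 4 = 43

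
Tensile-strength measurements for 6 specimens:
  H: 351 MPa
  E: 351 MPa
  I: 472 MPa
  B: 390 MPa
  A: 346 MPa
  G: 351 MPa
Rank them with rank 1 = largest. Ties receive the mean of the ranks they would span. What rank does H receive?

4

Sorted (descending): 472, 390, 351, 351, 351, 346
The 3 values of 351 occupy positions 3–5 → average rank 4.
H has value 351 MPa → rank 4.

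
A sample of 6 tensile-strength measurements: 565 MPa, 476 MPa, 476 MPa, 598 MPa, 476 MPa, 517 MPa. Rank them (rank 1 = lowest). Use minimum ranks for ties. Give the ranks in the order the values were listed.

Sorted (ascending): 476, 476, 476, 517, 565, 598
The 3 values of 476 occupy positions 1–3 → each gets rank 1.

5, 1, 1, 6, 1, 4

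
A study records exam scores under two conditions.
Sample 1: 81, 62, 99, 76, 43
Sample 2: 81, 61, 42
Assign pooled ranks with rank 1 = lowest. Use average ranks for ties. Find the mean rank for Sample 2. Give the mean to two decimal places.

Sorted (ascending): 42, 43, 61, 62, 76, 81, 81, 99
The 2 values of 81 occupy positions 6–7 → average rank (6+7)/2 = 6.5.
Sample 2 values → pooled ranks: 81→6.5, 61→3, 42→1
Mean rank = (6.5 + 3 + 1) / 3 = 3.50

3.50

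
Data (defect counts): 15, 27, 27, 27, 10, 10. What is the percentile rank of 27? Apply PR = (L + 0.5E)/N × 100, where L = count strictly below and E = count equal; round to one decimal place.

N = 6.
Strictly below 27: 3. Equal to 27: 3.
PR = (3 + 0.5·3)/6 × 100 = 75.0

75.0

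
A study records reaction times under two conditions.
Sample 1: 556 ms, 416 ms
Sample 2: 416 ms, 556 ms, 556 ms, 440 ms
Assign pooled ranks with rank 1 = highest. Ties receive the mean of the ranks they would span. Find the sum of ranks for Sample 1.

7.5

Sorted (descending): 556, 556, 556, 440, 416, 416
The 3 values of 556 occupy positions 1–3 → average rank 2.
The 2 values of 416 occupy positions 5–6 → average rank (5+6)/2 = 5.5.
Sample 1 values → pooled ranks: 556→2, 416→5.5
Rank sum = 2 + 5.5 = 7.5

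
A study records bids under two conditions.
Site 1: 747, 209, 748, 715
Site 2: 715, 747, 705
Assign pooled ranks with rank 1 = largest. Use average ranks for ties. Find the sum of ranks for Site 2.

13

Sorted (descending): 748, 747, 747, 715, 715, 705, 209
The 2 values of 747 occupy positions 2–3 → average rank (2+3)/2 = 2.5.
The 2 values of 715 occupy positions 4–5 → average rank (4+5)/2 = 4.5.
Site 2 values → pooled ranks: 715→4.5, 747→2.5, 705→6
Rank sum = 4.5 + 2.5 + 6 = 13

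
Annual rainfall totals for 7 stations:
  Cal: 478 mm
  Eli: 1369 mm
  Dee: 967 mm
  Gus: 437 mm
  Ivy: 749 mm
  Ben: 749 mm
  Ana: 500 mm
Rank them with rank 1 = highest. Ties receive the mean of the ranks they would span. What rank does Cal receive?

6

Sorted (descending): 1369, 967, 749, 749, 500, 478, 437
The 2 values of 749 occupy positions 3–4 → average rank (3+4)/2 = 3.5.
Cal has value 478 mm → rank 6.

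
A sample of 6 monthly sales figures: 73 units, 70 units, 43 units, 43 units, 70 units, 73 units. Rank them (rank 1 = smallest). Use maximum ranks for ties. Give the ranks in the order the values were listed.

Sorted (ascending): 43, 43, 70, 70, 73, 73
The 2 values of 43 occupy positions 1–2 → each gets rank 2.
The 2 values of 70 occupy positions 3–4 → each gets rank 4.
The 2 values of 73 occupy positions 5–6 → each gets rank 6.

6, 4, 2, 2, 4, 6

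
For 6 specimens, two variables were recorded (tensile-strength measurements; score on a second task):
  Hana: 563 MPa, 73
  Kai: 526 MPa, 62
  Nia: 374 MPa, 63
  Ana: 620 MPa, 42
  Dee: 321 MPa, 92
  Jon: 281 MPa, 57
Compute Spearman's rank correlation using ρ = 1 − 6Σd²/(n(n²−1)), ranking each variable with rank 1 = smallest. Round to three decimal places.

-0.257

Ranks of variable 1: 5, 4, 3, 6, 2, 1
Ranks of variable 2: 5, 3, 4, 1, 6, 2
d = r₁ − r₂: 0, 1, -1, 5, -4, -1
d²: 0, 1, 1, 25, 16, 1; Σd² = 44
ρ = 1 − 6·44/(6·35) = 1 − 264/210 = -0.257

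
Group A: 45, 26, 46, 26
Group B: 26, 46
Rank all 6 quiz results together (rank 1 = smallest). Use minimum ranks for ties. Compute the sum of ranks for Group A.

Sorted (ascending): 26, 26, 26, 45, 46, 46
The 3 values of 26 occupy positions 1–3 → each gets rank 1.
The 2 values of 46 occupy positions 5–6 → each gets rank 5.
Group A values → pooled ranks: 45→4, 26→1, 46→5, 26→1
Rank sum = 4 + 1 + 5 + 1 = 11

11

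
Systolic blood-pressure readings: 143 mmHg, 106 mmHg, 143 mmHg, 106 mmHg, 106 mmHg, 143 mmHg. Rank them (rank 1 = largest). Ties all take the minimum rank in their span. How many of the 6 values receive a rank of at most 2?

3

Sorted (descending): 143, 143, 143, 106, 106, 106
The 3 values of 143 occupy positions 1–3 → each gets rank 1.
The 3 values of 106 occupy positions 4–6 → each gets rank 4.
Ranks ≤ 2: {1, 1, 1} → 3 values.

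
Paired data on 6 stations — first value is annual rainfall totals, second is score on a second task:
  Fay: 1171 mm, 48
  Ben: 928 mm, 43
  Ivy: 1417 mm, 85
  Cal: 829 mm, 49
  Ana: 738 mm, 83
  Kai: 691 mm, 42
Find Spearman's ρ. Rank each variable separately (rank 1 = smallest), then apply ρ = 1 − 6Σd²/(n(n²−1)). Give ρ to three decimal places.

0.486

Ranks of variable 1: 5, 4, 6, 3, 2, 1
Ranks of variable 2: 3, 2, 6, 4, 5, 1
d = r₁ − r₂: 2, 2, 0, -1, -3, 0
d²: 4, 4, 0, 1, 9, 0; Σd² = 18
ρ = 1 − 6·18/(6·35) = 1 − 108/210 = 0.486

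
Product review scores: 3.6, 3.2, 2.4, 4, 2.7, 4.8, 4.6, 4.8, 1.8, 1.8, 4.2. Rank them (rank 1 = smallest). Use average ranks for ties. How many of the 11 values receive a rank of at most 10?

9

Sorted (ascending): 1.8, 1.8, 2.4, 2.7, 3.2, 3.6, 4, 4.2, 4.6, 4.8, 4.8
The 2 values of 1.8 occupy positions 1–2 → average rank (1+2)/2 = 1.5.
The 2 values of 4.8 occupy positions 10–11 → average rank (10+11)/2 = 10.5.
Ranks ≤ 10: {1.5, 1.5, 3, 4, 5, 6, 7, 8, 9} → 9 values.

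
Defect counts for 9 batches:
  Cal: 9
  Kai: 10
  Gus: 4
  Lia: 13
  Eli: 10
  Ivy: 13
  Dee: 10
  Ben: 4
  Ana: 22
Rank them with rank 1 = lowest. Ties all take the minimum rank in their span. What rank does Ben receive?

Sorted (ascending): 4, 4, 9, 10, 10, 10, 13, 13, 22
The 2 values of 4 occupy positions 1–2 → each gets rank 1.
The 3 values of 10 occupy positions 4–6 → each gets rank 4.
The 2 values of 13 occupy positions 7–8 → each gets rank 7.
Ben has value 4 → rank 1.

1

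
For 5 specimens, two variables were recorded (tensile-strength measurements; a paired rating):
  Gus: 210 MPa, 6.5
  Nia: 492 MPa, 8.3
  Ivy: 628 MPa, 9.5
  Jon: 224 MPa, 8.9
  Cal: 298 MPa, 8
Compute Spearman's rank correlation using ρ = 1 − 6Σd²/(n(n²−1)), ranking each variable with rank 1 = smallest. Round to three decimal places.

0.700

Ranks of variable 1: 1, 4, 5, 2, 3
Ranks of variable 2: 1, 3, 5, 4, 2
d = r₁ − r₂: 0, 1, 0, -2, 1
d²: 0, 1, 0, 4, 1; Σd² = 6
ρ = 1 − 6·6/(5·24) = 1 − 36/120 = 0.700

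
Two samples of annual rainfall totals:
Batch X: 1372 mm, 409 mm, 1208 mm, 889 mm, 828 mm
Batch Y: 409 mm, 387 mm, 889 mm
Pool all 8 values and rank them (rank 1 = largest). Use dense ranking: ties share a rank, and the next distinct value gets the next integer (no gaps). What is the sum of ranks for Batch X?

Sorted (descending): 1372, 1208, 889, 889, 828, 409, 409, 387
The 2 values of 889 share dense rank 3.
The 2 values of 409 share dense rank 5.
Remaining distinct values take the next consecutive integers.
Batch X values → pooled ranks: 1372→1, 409→5, 1208→2, 889→3, 828→4
Rank sum = 1 + 5 + 2 + 3 + 4 = 15

15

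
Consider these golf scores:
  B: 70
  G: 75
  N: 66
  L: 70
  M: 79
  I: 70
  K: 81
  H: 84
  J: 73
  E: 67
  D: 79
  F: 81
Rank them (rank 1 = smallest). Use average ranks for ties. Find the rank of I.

4

Sorted (ascending): 66, 67, 70, 70, 70, 73, 75, 79, 79, 81, 81, 84
The 3 values of 70 occupy positions 3–5 → average rank 4.
The 2 values of 79 occupy positions 8–9 → average rank (8+9)/2 = 8.5.
The 2 values of 81 occupy positions 10–11 → average rank (10+11)/2 = 10.5.
I has value 70 → rank 4.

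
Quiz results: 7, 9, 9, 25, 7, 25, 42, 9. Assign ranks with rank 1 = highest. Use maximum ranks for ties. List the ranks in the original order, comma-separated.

Sorted (descending): 42, 25, 25, 9, 9, 9, 7, 7
The 2 values of 25 occupy positions 2–3 → each gets rank 3.
The 3 values of 9 occupy positions 4–6 → each gets rank 6.
The 2 values of 7 occupy positions 7–8 → each gets rank 8.

8, 6, 6, 3, 8, 3, 1, 6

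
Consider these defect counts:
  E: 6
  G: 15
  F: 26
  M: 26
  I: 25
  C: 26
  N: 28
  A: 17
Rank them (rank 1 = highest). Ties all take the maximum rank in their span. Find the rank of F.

4

Sorted (descending): 28, 26, 26, 26, 25, 17, 15, 6
The 3 values of 26 occupy positions 2–4 → each gets rank 4.
F has value 26 → rank 4.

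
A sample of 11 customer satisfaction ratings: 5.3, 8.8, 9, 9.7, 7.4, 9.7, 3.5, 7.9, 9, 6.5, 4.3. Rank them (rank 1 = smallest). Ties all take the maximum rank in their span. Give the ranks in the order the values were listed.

Sorted (ascending): 3.5, 4.3, 5.3, 6.5, 7.4, 7.9, 8.8, 9, 9, 9.7, 9.7
The 2 values of 9 occupy positions 8–9 → each gets rank 9.
The 2 values of 9.7 occupy positions 10–11 → each gets rank 11.

3, 7, 9, 11, 5, 11, 1, 6, 9, 4, 2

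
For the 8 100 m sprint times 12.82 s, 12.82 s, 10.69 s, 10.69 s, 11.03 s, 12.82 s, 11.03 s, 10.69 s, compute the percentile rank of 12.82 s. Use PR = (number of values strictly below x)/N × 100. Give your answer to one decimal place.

N = 8.
Strictly below 12.82: 5. Equal to 12.82: 3.
PR = 5/8 × 100 = 62.5

62.5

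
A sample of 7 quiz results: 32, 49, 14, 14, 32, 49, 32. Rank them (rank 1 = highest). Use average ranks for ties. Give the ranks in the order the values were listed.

4, 1.5, 6.5, 6.5, 4, 1.5, 4

Sorted (descending): 49, 49, 32, 32, 32, 14, 14
The 2 values of 49 occupy positions 1–2 → average rank (1+2)/2 = 1.5.
The 3 values of 32 occupy positions 3–5 → average rank 4.
The 2 values of 14 occupy positions 6–7 → average rank (6+7)/2 = 6.5.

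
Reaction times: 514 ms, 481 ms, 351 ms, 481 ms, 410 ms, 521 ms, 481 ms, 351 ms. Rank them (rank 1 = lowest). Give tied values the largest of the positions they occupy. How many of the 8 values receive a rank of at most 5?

3

Sorted (ascending): 351, 351, 410, 481, 481, 481, 514, 521
The 2 values of 351 occupy positions 1–2 → each gets rank 2.
The 3 values of 481 occupy positions 4–6 → each gets rank 6.
Ranks ≤ 5: {2, 2, 3} → 3 values.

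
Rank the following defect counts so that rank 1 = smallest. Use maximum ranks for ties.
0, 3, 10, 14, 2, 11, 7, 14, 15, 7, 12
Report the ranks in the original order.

1, 3, 6, 10, 2, 7, 5, 10, 11, 5, 8

Sorted (ascending): 0, 2, 3, 7, 7, 10, 11, 12, 14, 14, 15
The 2 values of 7 occupy positions 4–5 → each gets rank 5.
The 2 values of 14 occupy positions 9–10 → each gets rank 10.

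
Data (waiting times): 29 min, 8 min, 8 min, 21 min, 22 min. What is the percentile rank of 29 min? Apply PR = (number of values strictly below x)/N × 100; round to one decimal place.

80.0

N = 5.
Strictly below 29: 4. Equal to 29: 1.
PR = 4/5 × 100 = 80.0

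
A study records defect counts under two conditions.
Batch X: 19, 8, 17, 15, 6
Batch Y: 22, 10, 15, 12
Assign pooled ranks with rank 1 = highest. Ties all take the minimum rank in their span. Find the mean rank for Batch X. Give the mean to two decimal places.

5.20

Sorted (descending): 22, 19, 17, 15, 15, 12, 10, 8, 6
The 2 values of 15 occupy positions 4–5 → each gets rank 4.
Batch X values → pooled ranks: 19→2, 8→8, 17→3, 15→4, 6→9
Mean rank = (2 + 8 + 3 + 4 + 9) / 5 = 5.20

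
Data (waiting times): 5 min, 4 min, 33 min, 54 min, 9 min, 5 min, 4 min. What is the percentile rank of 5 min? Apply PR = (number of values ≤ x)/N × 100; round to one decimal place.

N = 7.
Strictly below 5: 2. Equal to 5: 2.
PR = 4/7 × 100 = 57.1

57.1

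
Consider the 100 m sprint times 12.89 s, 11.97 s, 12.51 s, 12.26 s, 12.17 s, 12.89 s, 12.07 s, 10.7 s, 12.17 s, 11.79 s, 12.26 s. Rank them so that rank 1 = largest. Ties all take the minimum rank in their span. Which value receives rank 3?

12.51

Sorted (descending): 12.89, 12.89, 12.51, 12.26, 12.26, 12.17, 12.17, 12.07, 11.97, 11.79, 10.7
The 2 values of 12.89 occupy positions 1–2 → each gets rank 1.
The 2 values of 12.26 occupy positions 4–5 → each gets rank 4.
The 2 values of 12.17 occupy positions 6–7 → each gets rank 6.
Rank 3 → value 12.51.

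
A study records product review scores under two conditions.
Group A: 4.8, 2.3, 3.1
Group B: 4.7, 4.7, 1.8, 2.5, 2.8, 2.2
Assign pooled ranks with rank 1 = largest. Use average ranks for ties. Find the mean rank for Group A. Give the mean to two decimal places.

4.00

Sorted (descending): 4.8, 4.7, 4.7, 3.1, 2.8, 2.5, 2.3, 2.2, 1.8
The 2 values of 4.7 occupy positions 2–3 → average rank (2+3)/2 = 2.5.
Group A values → pooled ranks: 4.8→1, 2.3→7, 3.1→4
Mean rank = (1 + 7 + 4) / 3 = 4.00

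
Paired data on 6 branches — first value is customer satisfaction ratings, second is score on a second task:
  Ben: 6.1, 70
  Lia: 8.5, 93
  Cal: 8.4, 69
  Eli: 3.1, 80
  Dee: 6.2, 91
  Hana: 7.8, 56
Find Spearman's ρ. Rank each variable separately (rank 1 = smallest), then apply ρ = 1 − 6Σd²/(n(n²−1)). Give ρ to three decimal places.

Ranks of variable 1: 2, 6, 5, 1, 3, 4
Ranks of variable 2: 3, 6, 2, 4, 5, 1
d = r₁ − r₂: -1, 0, 3, -3, -2, 3
d²: 1, 0, 9, 9, 4, 9; Σd² = 32
ρ = 1 − 6·32/(6·35) = 1 − 192/210 = 0.086

0.086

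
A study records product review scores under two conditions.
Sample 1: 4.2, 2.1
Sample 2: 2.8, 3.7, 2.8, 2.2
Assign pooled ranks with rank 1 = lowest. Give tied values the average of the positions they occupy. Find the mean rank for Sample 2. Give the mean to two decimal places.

Sorted (ascending): 2.1, 2.2, 2.8, 2.8, 3.7, 4.2
The 2 values of 2.8 occupy positions 3–4 → average rank (3+4)/2 = 3.5.
Sample 2 values → pooled ranks: 2.8→3.5, 3.7→5, 2.8→3.5, 2.2→2
Mean rank = (3.5 + 5 + 3.5 + 2) / 4 = 3.50

3.50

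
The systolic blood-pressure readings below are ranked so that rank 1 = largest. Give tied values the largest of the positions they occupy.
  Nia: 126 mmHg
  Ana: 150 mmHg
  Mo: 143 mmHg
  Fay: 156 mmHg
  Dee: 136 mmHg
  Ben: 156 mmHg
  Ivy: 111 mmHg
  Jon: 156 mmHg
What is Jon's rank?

Sorted (descending): 156, 156, 156, 150, 143, 136, 126, 111
The 3 values of 156 occupy positions 1–3 → each gets rank 3.
Jon has value 156 mmHg → rank 3.

3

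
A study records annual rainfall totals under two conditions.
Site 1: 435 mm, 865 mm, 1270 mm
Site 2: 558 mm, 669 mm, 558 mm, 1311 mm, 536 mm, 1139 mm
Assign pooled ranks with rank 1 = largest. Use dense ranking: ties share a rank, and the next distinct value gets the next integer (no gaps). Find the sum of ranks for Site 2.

Sorted (descending): 1311, 1270, 1139, 865, 669, 558, 558, 536, 435
The 2 values of 558 share dense rank 6.
Remaining distinct values take the next consecutive integers.
Site 2 values → pooled ranks: 558→6, 669→5, 558→6, 1311→1, 536→7, 1139→3
Rank sum = 6 + 5 + 6 + 1 + 7 + 3 = 28

28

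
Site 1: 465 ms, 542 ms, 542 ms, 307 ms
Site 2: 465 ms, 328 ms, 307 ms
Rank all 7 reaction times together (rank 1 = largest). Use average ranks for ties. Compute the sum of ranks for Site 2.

Sorted (descending): 542, 542, 465, 465, 328, 307, 307
The 2 values of 542 occupy positions 1–2 → average rank (1+2)/2 = 1.5.
The 2 values of 465 occupy positions 3–4 → average rank (3+4)/2 = 3.5.
The 2 values of 307 occupy positions 6–7 → average rank (6+7)/2 = 6.5.
Site 2 values → pooled ranks: 465→3.5, 328→5, 307→6.5
Rank sum = 3.5 + 5 + 6.5 = 15

15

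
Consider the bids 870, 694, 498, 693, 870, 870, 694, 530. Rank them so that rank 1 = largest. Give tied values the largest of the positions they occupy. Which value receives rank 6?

Sorted (descending): 870, 870, 870, 694, 694, 693, 530, 498
The 3 values of 870 occupy positions 1–3 → each gets rank 3.
The 2 values of 694 occupy positions 4–5 → each gets rank 5.
Rank 6 → value 693.

693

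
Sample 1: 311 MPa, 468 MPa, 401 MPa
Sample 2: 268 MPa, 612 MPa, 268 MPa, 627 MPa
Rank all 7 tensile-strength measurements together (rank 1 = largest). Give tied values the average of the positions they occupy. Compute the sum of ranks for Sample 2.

Sorted (descending): 627, 612, 468, 401, 311, 268, 268
The 2 values of 268 occupy positions 6–7 → average rank (6+7)/2 = 6.5.
Sample 2 values → pooled ranks: 268→6.5, 612→2, 268→6.5, 627→1
Rank sum = 6.5 + 2 + 6.5 + 1 = 16

16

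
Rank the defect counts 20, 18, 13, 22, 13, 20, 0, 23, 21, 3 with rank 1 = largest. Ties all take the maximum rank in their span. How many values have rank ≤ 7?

6

Sorted (descending): 23, 22, 21, 20, 20, 18, 13, 13, 3, 0
The 2 values of 20 occupy positions 4–5 → each gets rank 5.
The 2 values of 13 occupy positions 7–8 → each gets rank 8.
Ranks ≤ 7: {1, 2, 3, 5, 5, 6} → 6 values.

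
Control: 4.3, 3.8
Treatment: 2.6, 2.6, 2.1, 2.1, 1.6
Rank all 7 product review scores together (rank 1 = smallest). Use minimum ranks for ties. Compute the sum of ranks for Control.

13

Sorted (ascending): 1.6, 2.1, 2.1, 2.6, 2.6, 3.8, 4.3
The 2 values of 2.1 occupy positions 2–3 → each gets rank 2.
The 2 values of 2.6 occupy positions 4–5 → each gets rank 4.
Control values → pooled ranks: 4.3→7, 3.8→6
Rank sum = 7 + 6 = 13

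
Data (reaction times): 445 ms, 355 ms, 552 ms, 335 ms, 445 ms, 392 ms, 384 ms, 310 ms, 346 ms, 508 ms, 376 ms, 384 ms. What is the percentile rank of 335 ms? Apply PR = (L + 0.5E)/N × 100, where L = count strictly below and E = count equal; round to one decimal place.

12.5

N = 12.
Strictly below 335: 1. Equal to 335: 1.
PR = (1 + 0.5·1)/12 × 100 = 12.5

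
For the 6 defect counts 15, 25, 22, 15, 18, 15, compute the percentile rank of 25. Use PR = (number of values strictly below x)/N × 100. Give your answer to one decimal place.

83.3

N = 6.
Strictly below 25: 5. Equal to 25: 1.
PR = 5/6 × 100 = 83.3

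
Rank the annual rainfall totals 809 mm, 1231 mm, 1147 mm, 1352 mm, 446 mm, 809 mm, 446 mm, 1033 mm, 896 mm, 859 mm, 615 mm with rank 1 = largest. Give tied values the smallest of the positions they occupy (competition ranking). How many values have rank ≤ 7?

Sorted (descending): 1352, 1231, 1147, 1033, 896, 859, 809, 809, 615, 446, 446
The 2 values of 809 occupy positions 7–8 → each gets rank 7.
The 2 values of 446 occupy positions 10–11 → each gets rank 10.
Ranks ≤ 7: {1, 2, 3, 4, 5, 6, 7, 7} → 8 values.

8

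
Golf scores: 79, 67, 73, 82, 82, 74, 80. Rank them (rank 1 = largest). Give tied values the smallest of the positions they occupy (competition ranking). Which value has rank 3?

Sorted (descending): 82, 82, 80, 79, 74, 73, 67
The 2 values of 82 occupy positions 1–2 → each gets rank 1.
Rank 3 → value 80.

80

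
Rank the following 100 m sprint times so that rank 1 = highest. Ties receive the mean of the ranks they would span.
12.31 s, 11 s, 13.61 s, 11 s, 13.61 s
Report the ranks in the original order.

Sorted (descending): 13.61, 13.61, 12.31, 11, 11
The 2 values of 13.61 occupy positions 1–2 → average rank (1+2)/2 = 1.5.
The 2 values of 11 occupy positions 4–5 → average rank (4+5)/2 = 4.5.

3, 4.5, 1.5, 4.5, 1.5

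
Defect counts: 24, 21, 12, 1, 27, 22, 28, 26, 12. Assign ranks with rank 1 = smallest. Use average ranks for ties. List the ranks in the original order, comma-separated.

6, 4, 2.5, 1, 8, 5, 9, 7, 2.5

Sorted (ascending): 1, 12, 12, 21, 22, 24, 26, 27, 28
The 2 values of 12 occupy positions 2–3 → average rank (2+3)/2 = 2.5.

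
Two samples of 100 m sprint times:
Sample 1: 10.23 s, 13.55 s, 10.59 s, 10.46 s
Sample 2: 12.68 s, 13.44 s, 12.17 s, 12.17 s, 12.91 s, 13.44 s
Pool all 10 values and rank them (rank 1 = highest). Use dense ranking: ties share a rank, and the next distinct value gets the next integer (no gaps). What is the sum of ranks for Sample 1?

Sorted (descending): 13.55, 13.44, 13.44, 12.91, 12.68, 12.17, 12.17, 10.59, 10.46, 10.23
The 2 values of 13.44 share dense rank 2.
The 2 values of 12.17 share dense rank 5.
Remaining distinct values take the next consecutive integers.
Sample 1 values → pooled ranks: 10.23→8, 13.55→1, 10.59→6, 10.46→7
Rank sum = 8 + 1 + 6 + 7 = 22

22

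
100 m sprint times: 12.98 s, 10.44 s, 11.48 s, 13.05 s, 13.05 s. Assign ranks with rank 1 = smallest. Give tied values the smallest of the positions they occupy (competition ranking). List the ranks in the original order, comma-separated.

Sorted (ascending): 10.44, 11.48, 12.98, 13.05, 13.05
The 2 values of 13.05 occupy positions 4–5 → each gets rank 4.

3, 1, 2, 4, 4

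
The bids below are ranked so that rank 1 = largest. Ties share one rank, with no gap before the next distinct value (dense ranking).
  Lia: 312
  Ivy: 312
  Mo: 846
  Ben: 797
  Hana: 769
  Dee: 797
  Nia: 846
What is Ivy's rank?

4

Sorted (descending): 846, 846, 797, 797, 769, 312, 312
The 2 values of 846 share dense rank 1.
The 2 values of 797 share dense rank 2.
The 2 values of 312 share dense rank 4.
Remaining distinct values take the next consecutive integers.
Ivy has value 312 → rank 4.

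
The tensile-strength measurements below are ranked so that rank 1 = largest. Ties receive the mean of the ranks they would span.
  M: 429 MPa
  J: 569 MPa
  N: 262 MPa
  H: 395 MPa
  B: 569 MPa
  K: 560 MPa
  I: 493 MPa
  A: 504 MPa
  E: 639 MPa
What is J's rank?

Sorted (descending): 639, 569, 569, 560, 504, 493, 429, 395, 262
The 2 values of 569 occupy positions 2–3 → average rank (2+3)/2 = 2.5.
J has value 569 MPa → rank 2.5.

2.5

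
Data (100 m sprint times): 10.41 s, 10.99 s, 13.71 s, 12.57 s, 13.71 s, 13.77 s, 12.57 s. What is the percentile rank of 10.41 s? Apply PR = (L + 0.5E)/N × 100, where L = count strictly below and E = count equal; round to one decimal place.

N = 7.
Strictly below 10.41: 0. Equal to 10.41: 1.
PR = (0 + 0.5·1)/7 × 100 = 7.1

7.1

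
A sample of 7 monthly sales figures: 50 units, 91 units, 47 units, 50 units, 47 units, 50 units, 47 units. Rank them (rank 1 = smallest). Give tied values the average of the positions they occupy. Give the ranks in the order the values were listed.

Sorted (ascending): 47, 47, 47, 50, 50, 50, 91
The 3 values of 47 occupy positions 1–3 → average rank 2.
The 3 values of 50 occupy positions 4–6 → average rank 5.

5, 7, 2, 5, 2, 5, 2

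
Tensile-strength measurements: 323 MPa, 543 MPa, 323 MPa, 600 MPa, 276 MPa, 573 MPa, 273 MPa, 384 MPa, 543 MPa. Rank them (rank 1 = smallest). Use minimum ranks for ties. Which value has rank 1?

273

Sorted (ascending): 273, 276, 323, 323, 384, 543, 543, 573, 600
The 2 values of 323 occupy positions 3–4 → each gets rank 3.
The 2 values of 543 occupy positions 6–7 → each gets rank 6.
Rank 1 → value 273.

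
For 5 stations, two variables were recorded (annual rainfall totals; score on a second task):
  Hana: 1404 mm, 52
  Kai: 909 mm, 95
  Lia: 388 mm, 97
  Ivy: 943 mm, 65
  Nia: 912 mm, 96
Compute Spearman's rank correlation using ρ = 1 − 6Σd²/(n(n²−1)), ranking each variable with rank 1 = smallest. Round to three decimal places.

-0.900

Ranks of variable 1: 5, 2, 1, 4, 3
Ranks of variable 2: 1, 3, 5, 2, 4
d = r₁ − r₂: 4, -1, -4, 2, -1
d²: 16, 1, 16, 4, 1; Σd² = 38
ρ = 1 − 6·38/(5·24) = 1 − 228/120 = -0.900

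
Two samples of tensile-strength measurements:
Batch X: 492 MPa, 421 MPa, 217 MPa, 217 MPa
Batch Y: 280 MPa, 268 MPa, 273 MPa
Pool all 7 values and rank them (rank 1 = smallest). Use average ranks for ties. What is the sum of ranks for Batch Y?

12

Sorted (ascending): 217, 217, 268, 273, 280, 421, 492
The 2 values of 217 occupy positions 1–2 → average rank (1+2)/2 = 1.5.
Batch Y values → pooled ranks: 280→5, 268→3, 273→4
Rank sum = 5 + 3 + 4 = 12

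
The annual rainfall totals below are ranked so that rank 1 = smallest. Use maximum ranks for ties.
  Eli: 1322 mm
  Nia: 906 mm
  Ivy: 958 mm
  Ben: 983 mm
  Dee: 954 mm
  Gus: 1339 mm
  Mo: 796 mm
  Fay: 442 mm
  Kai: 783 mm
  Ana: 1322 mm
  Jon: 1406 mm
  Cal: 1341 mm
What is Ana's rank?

Sorted (ascending): 442, 783, 796, 906, 954, 958, 983, 1322, 1322, 1339, 1341, 1406
The 2 values of 1322 occupy positions 8–9 → each gets rank 9.
Ana has value 1322 mm → rank 9.

9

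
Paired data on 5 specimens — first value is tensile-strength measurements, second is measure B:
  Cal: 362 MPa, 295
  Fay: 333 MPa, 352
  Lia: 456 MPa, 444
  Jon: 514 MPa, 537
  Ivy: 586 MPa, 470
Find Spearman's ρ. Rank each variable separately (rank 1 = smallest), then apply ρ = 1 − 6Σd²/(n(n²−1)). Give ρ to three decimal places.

Ranks of variable 1: 2, 1, 3, 4, 5
Ranks of variable 2: 1, 2, 3, 5, 4
d = r₁ − r₂: 1, -1, 0, -1, 1
d²: 1, 1, 0, 1, 1; Σd² = 4
ρ = 1 − 6·4/(5·24) = 1 − 24/120 = 0.800

0.800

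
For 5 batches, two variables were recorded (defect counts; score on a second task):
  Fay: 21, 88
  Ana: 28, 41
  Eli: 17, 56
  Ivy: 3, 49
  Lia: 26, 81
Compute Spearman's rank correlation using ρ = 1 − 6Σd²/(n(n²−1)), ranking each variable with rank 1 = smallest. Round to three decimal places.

-0.100

Ranks of variable 1: 3, 5, 2, 1, 4
Ranks of variable 2: 5, 1, 3, 2, 4
d = r₁ − r₂: -2, 4, -1, -1, 0
d²: 4, 16, 1, 1, 0; Σd² = 22
ρ = 1 − 6·22/(5·24) = 1 − 132/120 = -0.100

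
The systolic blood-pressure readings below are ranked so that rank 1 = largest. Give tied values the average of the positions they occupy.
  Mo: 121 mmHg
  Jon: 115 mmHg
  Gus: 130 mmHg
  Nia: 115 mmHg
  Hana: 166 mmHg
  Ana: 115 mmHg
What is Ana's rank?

5

Sorted (descending): 166, 130, 121, 115, 115, 115
The 3 values of 115 occupy positions 4–6 → average rank 5.
Ana has value 115 mmHg → rank 5.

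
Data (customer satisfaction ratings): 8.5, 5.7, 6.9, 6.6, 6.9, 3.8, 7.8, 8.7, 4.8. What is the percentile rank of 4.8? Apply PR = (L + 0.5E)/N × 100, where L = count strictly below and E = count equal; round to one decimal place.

16.7

N = 9.
Strictly below 4.8: 1. Equal to 4.8: 1.
PR = (1 + 0.5·1)/9 × 100 = 16.7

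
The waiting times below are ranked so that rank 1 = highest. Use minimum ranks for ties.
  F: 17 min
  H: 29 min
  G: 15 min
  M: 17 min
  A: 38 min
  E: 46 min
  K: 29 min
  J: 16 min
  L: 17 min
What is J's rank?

8

Sorted (descending): 46, 38, 29, 29, 17, 17, 17, 16, 15
The 2 values of 29 occupy positions 3–4 → each gets rank 3.
The 3 values of 17 occupy positions 5–7 → each gets rank 5.
J has value 16 min → rank 8.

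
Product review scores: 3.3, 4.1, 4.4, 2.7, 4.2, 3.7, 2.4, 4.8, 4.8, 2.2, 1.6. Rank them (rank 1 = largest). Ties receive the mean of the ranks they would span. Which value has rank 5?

Sorted (descending): 4.8, 4.8, 4.4, 4.2, 4.1, 3.7, 3.3, 2.7, 2.4, 2.2, 1.6
The 2 values of 4.8 occupy positions 1–2 → average rank (1+2)/2 = 1.5.
Rank 5 → value 4.1.

4.1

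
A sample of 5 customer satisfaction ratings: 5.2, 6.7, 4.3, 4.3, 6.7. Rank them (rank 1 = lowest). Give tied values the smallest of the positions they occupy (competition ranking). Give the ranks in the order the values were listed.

3, 4, 1, 1, 4

Sorted (ascending): 4.3, 4.3, 5.2, 6.7, 6.7
The 2 values of 4.3 occupy positions 1–2 → each gets rank 1.
The 2 values of 6.7 occupy positions 4–5 → each gets rank 4.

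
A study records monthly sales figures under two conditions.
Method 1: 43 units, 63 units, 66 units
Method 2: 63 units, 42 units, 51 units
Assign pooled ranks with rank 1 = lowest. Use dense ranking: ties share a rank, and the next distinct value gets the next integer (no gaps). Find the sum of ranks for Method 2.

Sorted (ascending): 42, 43, 51, 63, 63, 66
The 2 values of 63 share dense rank 4.
Remaining distinct values take the next consecutive integers.
Method 2 values → pooled ranks: 63→4, 42→1, 51→3
Rank sum = 4 + 1 + 3 = 8

8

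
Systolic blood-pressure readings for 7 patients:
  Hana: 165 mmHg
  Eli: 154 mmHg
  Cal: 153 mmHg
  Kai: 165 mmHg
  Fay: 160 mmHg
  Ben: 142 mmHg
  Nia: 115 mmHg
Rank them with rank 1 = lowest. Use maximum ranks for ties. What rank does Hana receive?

Sorted (ascending): 115, 142, 153, 154, 160, 165, 165
The 2 values of 165 occupy positions 6–7 → each gets rank 7.
Hana has value 165 mmHg → rank 7.

7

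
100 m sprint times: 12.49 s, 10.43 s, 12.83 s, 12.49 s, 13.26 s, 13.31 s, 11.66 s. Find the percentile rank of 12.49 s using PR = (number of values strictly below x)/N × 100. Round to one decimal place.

28.6

N = 7.
Strictly below 12.49: 2. Equal to 12.49: 2.
PR = 2/7 × 100 = 28.6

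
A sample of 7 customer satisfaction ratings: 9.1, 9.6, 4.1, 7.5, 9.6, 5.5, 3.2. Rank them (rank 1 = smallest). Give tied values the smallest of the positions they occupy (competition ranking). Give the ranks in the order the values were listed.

5, 6, 2, 4, 6, 3, 1

Sorted (ascending): 3.2, 4.1, 5.5, 7.5, 9.1, 9.6, 9.6
The 2 values of 9.6 occupy positions 6–7 → each gets rank 6.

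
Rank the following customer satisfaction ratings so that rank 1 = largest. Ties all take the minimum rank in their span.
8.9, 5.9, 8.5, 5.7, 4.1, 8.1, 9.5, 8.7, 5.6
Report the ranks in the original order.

Sorted (descending): 9.5, 8.9, 8.7, 8.5, 8.1, 5.9, 5.7, 5.6, 4.1
No ties — each value takes its position as its rank.

2, 6, 4, 7, 9, 5, 1, 3, 8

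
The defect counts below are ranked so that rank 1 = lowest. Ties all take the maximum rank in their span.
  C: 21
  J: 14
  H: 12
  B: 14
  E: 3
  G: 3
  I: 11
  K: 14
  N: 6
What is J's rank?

8

Sorted (ascending): 3, 3, 6, 11, 12, 14, 14, 14, 21
The 2 values of 3 occupy positions 1–2 → each gets rank 2.
The 3 values of 14 occupy positions 6–8 → each gets rank 8.
J has value 14 → rank 8.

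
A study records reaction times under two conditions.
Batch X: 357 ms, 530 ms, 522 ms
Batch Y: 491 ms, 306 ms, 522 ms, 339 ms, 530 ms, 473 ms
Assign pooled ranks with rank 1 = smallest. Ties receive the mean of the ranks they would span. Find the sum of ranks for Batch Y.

27

Sorted (ascending): 306, 339, 357, 473, 491, 522, 522, 530, 530
The 2 values of 522 occupy positions 6–7 → average rank (6+7)/2 = 6.5.
The 2 values of 530 occupy positions 8–9 → average rank (8+9)/2 = 8.5.
Batch Y values → pooled ranks: 491→5, 306→1, 522→6.5, 339→2, 530→8.5, 473→4
Rank sum = 5 + 1 + 6.5 + 2 + 8.5 + 4 = 27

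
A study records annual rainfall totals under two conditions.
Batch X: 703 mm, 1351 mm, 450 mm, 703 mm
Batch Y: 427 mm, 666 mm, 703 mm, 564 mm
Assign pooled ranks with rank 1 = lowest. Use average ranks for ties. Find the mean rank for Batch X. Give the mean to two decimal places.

5.50

Sorted (ascending): 427, 450, 564, 666, 703, 703, 703, 1351
The 3 values of 703 occupy positions 5–7 → average rank 6.
Batch X values → pooled ranks: 703→6, 1351→8, 450→2, 703→6
Mean rank = (6 + 8 + 2 + 6) / 4 = 5.50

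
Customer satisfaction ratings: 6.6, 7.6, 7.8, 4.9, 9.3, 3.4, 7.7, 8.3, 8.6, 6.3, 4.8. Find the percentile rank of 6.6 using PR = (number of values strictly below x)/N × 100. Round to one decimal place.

N = 11.
Strictly below 6.6: 4. Equal to 6.6: 1.
PR = 4/11 × 100 = 36.4

36.4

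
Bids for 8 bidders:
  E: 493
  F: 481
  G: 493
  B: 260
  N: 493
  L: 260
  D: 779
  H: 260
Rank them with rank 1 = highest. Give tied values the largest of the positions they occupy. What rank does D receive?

1

Sorted (descending): 779, 493, 493, 493, 481, 260, 260, 260
The 3 values of 493 occupy positions 2–4 → each gets rank 4.
The 3 values of 260 occupy positions 6–8 → each gets rank 8.
D has value 779 → rank 1.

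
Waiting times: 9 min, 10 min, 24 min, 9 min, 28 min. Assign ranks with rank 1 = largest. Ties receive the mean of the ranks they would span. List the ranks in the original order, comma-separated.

Sorted (descending): 28, 24, 10, 9, 9
The 2 values of 9 occupy positions 4–5 → average rank (4+5)/2 = 4.5.

4.5, 3, 2, 4.5, 1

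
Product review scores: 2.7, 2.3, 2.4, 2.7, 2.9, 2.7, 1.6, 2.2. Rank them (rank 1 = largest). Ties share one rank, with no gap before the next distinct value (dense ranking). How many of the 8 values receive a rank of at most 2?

4

Sorted (descending): 2.9, 2.7, 2.7, 2.7, 2.4, 2.3, 2.2, 1.6
The 3 values of 2.7 share dense rank 2.
Remaining distinct values take the next consecutive integers.
Ranks ≤ 2: {1, 2, 2, 2} → 4 values.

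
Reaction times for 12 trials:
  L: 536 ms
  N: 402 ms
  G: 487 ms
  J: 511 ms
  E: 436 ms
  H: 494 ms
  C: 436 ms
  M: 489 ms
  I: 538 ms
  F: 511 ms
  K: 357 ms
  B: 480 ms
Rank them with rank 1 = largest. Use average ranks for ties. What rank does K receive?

12

Sorted (descending): 538, 536, 511, 511, 494, 489, 487, 480, 436, 436, 402, 357
The 2 values of 511 occupy positions 3–4 → average rank (3+4)/2 = 3.5.
The 2 values of 436 occupy positions 9–10 → average rank (9+10)/2 = 9.5.
K has value 357 ms → rank 12.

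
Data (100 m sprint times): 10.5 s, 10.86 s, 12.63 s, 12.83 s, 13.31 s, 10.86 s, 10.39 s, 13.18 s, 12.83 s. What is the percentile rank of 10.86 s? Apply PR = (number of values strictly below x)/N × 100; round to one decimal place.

22.2

N = 9.
Strictly below 10.86: 2. Equal to 10.86: 2.
PR = 2/9 × 100 = 22.2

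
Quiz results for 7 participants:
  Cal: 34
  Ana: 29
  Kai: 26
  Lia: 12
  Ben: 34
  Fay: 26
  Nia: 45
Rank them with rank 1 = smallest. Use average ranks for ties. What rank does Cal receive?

Sorted (ascending): 12, 26, 26, 29, 34, 34, 45
The 2 values of 26 occupy positions 2–3 → average rank (2+3)/2 = 2.5.
The 2 values of 34 occupy positions 5–6 → average rank (5+6)/2 = 5.5.
Cal has value 34 → rank 5.5.

5.5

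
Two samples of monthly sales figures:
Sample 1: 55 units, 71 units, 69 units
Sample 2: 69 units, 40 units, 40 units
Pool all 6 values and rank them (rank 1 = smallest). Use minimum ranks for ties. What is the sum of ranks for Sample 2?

6

Sorted (ascending): 40, 40, 55, 69, 69, 71
The 2 values of 40 occupy positions 1–2 → each gets rank 1.
The 2 values of 69 occupy positions 4–5 → each gets rank 4.
Sample 2 values → pooled ranks: 69→4, 40→1, 40→1
Rank sum = 4 + 1 + 1 = 6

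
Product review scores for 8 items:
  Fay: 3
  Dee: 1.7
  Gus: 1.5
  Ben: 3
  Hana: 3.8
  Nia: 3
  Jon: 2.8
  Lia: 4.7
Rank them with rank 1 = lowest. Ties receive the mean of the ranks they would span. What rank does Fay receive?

Sorted (ascending): 1.5, 1.7, 2.8, 3, 3, 3, 3.8, 4.7
The 3 values of 3 occupy positions 4–6 → average rank 5.
Fay has value 3 → rank 5.

5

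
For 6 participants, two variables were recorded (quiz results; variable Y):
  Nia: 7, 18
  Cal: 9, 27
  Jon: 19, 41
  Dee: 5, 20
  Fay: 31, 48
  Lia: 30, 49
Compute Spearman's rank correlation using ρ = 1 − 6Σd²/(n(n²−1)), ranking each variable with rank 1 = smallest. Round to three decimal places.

0.886

Ranks of variable 1: 2, 3, 4, 1, 6, 5
Ranks of variable 2: 1, 3, 4, 2, 5, 6
d = r₁ − r₂: 1, 0, 0, -1, 1, -1
d²: 1, 0, 0, 1, 1, 1; Σd² = 4
ρ = 1 − 6·4/(6·35) = 1 − 24/210 = 0.886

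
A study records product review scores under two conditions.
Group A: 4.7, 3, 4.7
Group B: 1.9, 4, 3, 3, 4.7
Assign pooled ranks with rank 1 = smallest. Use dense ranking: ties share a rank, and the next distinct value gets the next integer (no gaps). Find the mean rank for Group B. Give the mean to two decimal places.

Sorted (ascending): 1.9, 3, 3, 3, 4, 4.7, 4.7, 4.7
The 3 values of 3 share dense rank 2.
The 3 values of 4.7 share dense rank 4.
Remaining distinct values take the next consecutive integers.
Group B values → pooled ranks: 1.9→1, 4→3, 3→2, 3→2, 4.7→4
Mean rank = (1 + 3 + 2 + 2 + 4) / 5 = 2.40

2.40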